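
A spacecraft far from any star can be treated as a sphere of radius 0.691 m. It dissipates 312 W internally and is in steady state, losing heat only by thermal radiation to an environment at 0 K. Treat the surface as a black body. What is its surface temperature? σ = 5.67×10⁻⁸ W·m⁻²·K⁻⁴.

T ≈ 174 K

Steady state: internal power = radiated power, P = εσA T⁴.
Radiating area A = 4πr² = 6.000 m².
T⁴ = P/(εσA) = 312/(1.0·5.67×10⁻⁸·6.000) = 9.171×10⁸ K⁴.
T = (9.171×10⁸)^(1/4).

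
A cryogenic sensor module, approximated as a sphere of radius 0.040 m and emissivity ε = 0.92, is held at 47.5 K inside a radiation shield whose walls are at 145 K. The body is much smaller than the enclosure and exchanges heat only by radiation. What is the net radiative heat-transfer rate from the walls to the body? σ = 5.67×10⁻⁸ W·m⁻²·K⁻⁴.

P_net ≈ 0.458 W

For a small grey body in a large enclosure: P_net = εσA(T_body⁴ − T_wall⁴).
A = 4πr² = 0.02011 m²; T_body⁴ − T_wall⁴ = 5.091×10⁶ − 4.421×10⁸ = -4.370×10⁸ K⁴.
|P_net| = 0.92·5.67×10⁻⁸·0.02011·4.370×10⁸.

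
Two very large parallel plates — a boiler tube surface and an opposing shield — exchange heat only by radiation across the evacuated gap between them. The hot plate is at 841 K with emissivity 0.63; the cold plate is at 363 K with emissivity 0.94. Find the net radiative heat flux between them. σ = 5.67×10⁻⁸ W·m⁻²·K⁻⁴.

For two infinite grey parallel plates, q = σ(T₁⁴ − T₂⁴)/(1/ε₁ + 1/ε₂ − 1).
T₁⁴ − T₂⁴ = 5.002×10¹¹ − 1.736×10¹⁰ = 4.829×10¹¹ K⁴.
1/ε₁ + 1/ε₂ − 1 = 1.587 + 1.064 − 1 = 1.651.
q = 5.67×10⁻⁸ × 4.829×10¹¹ / 1.651.

q ≈ 16600 W/m²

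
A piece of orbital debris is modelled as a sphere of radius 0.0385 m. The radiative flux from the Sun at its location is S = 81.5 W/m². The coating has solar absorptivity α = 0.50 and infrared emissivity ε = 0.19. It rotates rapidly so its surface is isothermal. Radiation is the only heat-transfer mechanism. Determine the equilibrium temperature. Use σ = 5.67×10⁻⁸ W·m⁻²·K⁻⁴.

At equilibrium, absorbed power = emitted power.
Absorbing cross-section = πr² = 0.004657 m²; emitting surface = 4πr² = 0.01863 m² (ratio 4).
αS·A_cross = εσ·A_surf·T⁴  ⇒  T⁴ = αS/(ε·4σ).
T⁴ = 0.500·81.5/(0.19·4·5.67×10⁻⁸) = 9.457×10⁸ K⁴.
T = (9.457×10⁸)^(1/4).

T ≈ 175 K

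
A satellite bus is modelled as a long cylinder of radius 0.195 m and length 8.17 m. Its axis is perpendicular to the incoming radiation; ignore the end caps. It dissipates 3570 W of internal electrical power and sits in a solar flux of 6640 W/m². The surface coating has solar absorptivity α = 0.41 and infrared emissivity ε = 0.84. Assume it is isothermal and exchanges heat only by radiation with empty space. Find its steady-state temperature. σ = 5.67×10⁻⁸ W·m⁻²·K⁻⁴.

T ≈ 400 K

At steady state, absorbed solar power + internal power = radiated power.
Absorbed: α·S·A_cross = 0.41·6640·3.186 = 8674 W (cross-section 2rL).
Total input = 8674 + 3570 = 12240 W.
Radiated: εσ·A_surf·T⁴ with A_surf = 2πrL = 10.01 m².
T⁴ = 12240/(0.84·5.67×10⁻⁸·10.01) = 2.568×10¹⁰ K⁴.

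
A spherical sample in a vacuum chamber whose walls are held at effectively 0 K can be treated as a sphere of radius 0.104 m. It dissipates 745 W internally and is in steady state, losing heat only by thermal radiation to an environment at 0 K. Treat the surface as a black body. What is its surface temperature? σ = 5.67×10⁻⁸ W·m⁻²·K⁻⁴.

Steady state: internal power = radiated power, P = εσA T⁴.
Radiating area A = 4πr² = 0.1359 m².
T⁴ = P/(εσA) = 745/(1.0·5.67×10⁻⁸·0.1359) = 9.667×10¹⁰ K⁴.
T = (9.667×10¹⁰)^(1/4).

T ≈ 558 K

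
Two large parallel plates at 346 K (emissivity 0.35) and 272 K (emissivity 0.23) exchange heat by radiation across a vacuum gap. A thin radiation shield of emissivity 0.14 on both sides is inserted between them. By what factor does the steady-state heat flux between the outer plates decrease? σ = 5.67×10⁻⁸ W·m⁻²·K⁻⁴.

Without shield: q₀ = σΔ(T⁴)/(1/ε₁+1/ε₂−1) with denominator 6.205.
With shield the two gaps are in series; the resistances add: (1/ε₁+1/ε_s−1)+(1/ε_s+1/ε₂−1) = 9.000+10.49 = 19.49.
Heat-flux ratio q₀/q = 19.49/6.205.

factor ≈ 3.14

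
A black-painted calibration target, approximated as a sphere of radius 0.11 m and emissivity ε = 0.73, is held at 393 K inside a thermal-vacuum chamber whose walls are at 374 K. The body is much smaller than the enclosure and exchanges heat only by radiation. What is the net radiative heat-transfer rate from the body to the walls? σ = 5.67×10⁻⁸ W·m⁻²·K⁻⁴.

P_net ≈ 27.0 W

For a small grey body in a large enclosure: P_net = εσA(T_body⁴ − T_wall⁴).
A = 4πr² = 0.1521 m²; T_body⁴ − T_wall⁴ = 2.385×10¹⁰ − 1.957×10¹⁰ = 4.289×10⁹ K⁴.
|P_net| = 0.73·5.67×10⁻⁸·0.1521·4.289×10⁹.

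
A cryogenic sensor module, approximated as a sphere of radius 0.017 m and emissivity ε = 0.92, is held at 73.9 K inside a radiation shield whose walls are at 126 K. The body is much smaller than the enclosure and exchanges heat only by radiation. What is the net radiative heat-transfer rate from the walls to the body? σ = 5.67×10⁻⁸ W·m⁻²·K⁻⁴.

P_net ≈ 0.0421 W

For a small grey body in a large enclosure: P_net = εσA(T_body⁴ − T_wall⁴).
A = 4πr² = 0.003632 m²; T_body⁴ − T_wall⁴ = 2.982×10⁷ − 2.520×10⁸ = -2.222×10⁸ K⁴.
|P_net| = 0.92·5.67×10⁻⁸·0.003632·2.222×10⁸.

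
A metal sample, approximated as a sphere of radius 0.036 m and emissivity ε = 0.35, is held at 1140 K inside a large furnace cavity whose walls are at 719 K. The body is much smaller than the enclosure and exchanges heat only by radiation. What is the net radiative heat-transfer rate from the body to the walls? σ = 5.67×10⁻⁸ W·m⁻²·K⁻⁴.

P_net ≈ 459 W

For a small grey body in a large enclosure: P_net = εσA(T_body⁴ − T_wall⁴).
A = 4πr² = 0.01629 m²; T_body⁴ − T_wall⁴ = 1.689×10¹² − 2.672×10¹¹ = 1.422×10¹² K⁴.
|P_net| = 0.35·5.67×10⁻⁸·0.01629·1.422×10¹².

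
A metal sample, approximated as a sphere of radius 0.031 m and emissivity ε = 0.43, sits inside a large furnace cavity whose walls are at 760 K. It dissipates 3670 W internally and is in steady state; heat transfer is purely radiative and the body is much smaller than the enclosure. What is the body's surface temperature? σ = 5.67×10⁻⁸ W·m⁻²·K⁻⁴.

For a small grey body in a large enclosure, net radiated power = εσA(T⁴ − T_w⁴).
Steady state: P = εσA(T⁴ − T_w⁴) with A = 4πr² = 0.01208 m².
T⁴ = P/(εσA) + T_w⁴ = 3670/(0.43·5.67×10⁻⁸·0.01208) + (760)⁴
    = 1.246×10¹³ + 3.336×10¹¹ = 1.280×10¹³ K⁴.

T ≈ 1890 K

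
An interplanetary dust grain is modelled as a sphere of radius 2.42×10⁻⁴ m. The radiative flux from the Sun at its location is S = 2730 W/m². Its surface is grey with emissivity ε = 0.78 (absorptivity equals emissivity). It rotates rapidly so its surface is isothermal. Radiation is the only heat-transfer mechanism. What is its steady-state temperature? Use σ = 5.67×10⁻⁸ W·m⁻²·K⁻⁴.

T ≈ 331 K

At equilibrium, absorbed power = emitted power.
Absorbing cross-section = πr² = 1.840×10⁻⁷ m²; emitting surface = 4πr² = 7.359×10⁻⁷ m² (ratio 4).
εS·A_cross = εσ·A_surf·T⁴  ⇒  T⁴ = S/(4σ)   (ε cancels).
T⁴ = 2730/(4·5.67×10⁻⁸) = 1.204×10¹⁰ K⁴.
T = (1.204×10¹⁰)^(1/4).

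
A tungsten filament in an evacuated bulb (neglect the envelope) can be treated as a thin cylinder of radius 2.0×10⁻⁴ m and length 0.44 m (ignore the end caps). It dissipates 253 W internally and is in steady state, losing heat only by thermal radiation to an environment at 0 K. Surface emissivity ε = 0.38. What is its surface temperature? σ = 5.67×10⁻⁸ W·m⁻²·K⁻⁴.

T ≈ 2150 K

Steady state: internal power = radiated power, P = εσA T⁴.
Radiating area A = 2πrL = 5.529×10⁻⁴ m².
T⁴ = P/(εσA) = 253/(0.38·5.67×10⁻⁸·5.529×10⁻⁴) = 2.124×10¹³ K⁴.
T = (2.124×10¹³)^(1/4).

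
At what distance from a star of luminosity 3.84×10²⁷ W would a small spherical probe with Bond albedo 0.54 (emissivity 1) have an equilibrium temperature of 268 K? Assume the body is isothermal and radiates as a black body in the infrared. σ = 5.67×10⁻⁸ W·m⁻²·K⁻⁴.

For an isothermal black-emitting sphere, (1−a)S·πr² = σ·4πr²·T⁴ ⇒ S = 4σT⁴/(1−a).
S = 4·5.67×10⁻⁸·(268)⁴/0.460 = 2543 W/m².
Flux falls as S = L/(4πd²), so d = √(L/(4πS)) = √(3.84×10²⁷/(4π·2543)).

d ≈ 3.47×10¹¹ m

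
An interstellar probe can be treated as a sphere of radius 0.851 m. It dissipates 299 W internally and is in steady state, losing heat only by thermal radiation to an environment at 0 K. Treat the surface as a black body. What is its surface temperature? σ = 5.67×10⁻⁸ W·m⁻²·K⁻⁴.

Steady state: internal power = radiated power, P = εσA T⁴.
Radiating area A = 4πr² = 9.101 m².
T⁴ = P/(εσA) = 299/(1.0·5.67×10⁻⁸·9.101) = 5.795×10⁸ K⁴.
T = (5.795×10⁸)^(1/4).

T ≈ 155 K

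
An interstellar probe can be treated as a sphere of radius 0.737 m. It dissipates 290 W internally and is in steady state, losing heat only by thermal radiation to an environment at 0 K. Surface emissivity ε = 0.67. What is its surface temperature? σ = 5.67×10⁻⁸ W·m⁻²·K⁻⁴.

T ≈ 183 K

Steady state: internal power = radiated power, P = εσA T⁴.
Radiating area A = 4πr² = 6.826 m².
T⁴ = P/(εσA) = 290/(0.67·5.67×10⁻⁸·6.826) = 1.118×10⁹ K⁴.
T = (1.118×10⁹)^(1/4).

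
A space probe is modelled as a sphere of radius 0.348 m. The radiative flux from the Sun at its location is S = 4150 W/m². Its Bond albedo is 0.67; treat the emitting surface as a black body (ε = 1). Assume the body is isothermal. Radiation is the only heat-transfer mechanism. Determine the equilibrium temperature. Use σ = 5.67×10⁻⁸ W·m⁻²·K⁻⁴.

At equilibrium, absorbed power = emitted power.
Absorbing cross-section = πr² = 0.3805 m²; emitting surface = 4πr² = 1.522 m² (ratio 4).
(1−a)S·A_cross = εσ·A_surf·T⁴  ⇒  T⁴ = (1−a)S/(4σ).
T⁴ = 0.330·4150/(4·5.67×10⁻⁸) = 6.038×10⁹ K⁴.
T = (6.038×10⁹)^(1/4).

T ≈ 279 K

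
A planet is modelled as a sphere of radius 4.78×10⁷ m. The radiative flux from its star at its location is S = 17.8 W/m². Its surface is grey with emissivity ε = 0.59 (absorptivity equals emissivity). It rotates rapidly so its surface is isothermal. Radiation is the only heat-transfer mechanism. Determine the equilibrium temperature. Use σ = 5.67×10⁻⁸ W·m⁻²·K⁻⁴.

At equilibrium, absorbed power = emitted power.
Absorbing cross-section = πr² = 7.178×10¹⁵ m²; emitting surface = 4πr² = 2.871×10¹⁶ m² (ratio 4).
εS·A_cross = εσ·A_surf·T⁴  ⇒  T⁴ = S/(4σ)   (ε cancels).
T⁴ = 17.8/(4·5.67×10⁻⁸) = 7.848×10⁷ K⁴.
T = (7.848×10⁷)^(1/4).

T ≈ 94.1 K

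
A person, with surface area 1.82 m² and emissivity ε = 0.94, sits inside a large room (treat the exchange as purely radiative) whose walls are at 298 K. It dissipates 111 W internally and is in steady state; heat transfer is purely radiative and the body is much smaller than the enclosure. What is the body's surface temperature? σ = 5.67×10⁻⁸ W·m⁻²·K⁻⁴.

For a small grey body in a large enclosure, net radiated power = εσA(T⁴ − T_w⁴).
Steady state: P = εσA(T⁴ − T_w⁴) with A = 1.82 m².
T⁴ = P/(εσA) + T_w⁴ = 111/(0.94·5.67×10⁻⁸·1.820) + (298)⁴
    = 1.144×10⁹ + 7.886×10⁹ = 9.030×10⁹ K⁴.

T ≈ 308 K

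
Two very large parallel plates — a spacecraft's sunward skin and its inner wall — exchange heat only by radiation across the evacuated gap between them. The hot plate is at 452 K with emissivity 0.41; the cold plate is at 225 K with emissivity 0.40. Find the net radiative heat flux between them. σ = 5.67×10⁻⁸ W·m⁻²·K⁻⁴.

q ≈ 564 W/m²

For two infinite grey parallel plates, q = σ(T₁⁴ − T₂⁴)/(1/ε₁ + 1/ε₂ − 1).
T₁⁴ − T₂⁴ = 4.174×10¹⁰ − 2.563×10⁹ = 3.918×10¹⁰ K⁴.
1/ε₁ + 1/ε₂ − 1 = 2.439 + 2.500 − 1 = 3.939.
q = 5.67×10⁻⁸ × 3.918×10¹⁰ / 3.939.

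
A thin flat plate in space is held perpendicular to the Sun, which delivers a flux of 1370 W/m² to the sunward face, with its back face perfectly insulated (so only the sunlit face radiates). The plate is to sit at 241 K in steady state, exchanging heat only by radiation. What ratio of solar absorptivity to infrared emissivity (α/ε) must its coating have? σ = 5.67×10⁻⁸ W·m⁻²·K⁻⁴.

Balance: αS·A = εσ·1A·T⁴ ⇒ α/ε = σT⁴/S.
α/ε = 5.67×10⁻⁸·(241)⁴/1370 = 5.67×10⁻⁸·3.373×10⁹/1370.

α/ε ≈ 0.140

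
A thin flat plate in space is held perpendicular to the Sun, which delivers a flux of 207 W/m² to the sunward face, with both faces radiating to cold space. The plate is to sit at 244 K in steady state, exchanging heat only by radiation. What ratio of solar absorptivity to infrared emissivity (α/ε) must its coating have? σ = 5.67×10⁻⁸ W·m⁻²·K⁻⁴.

α/ε ≈ 1.94

Balance: αS·A = εσ·2A·T⁴ ⇒ α/ε = 2σT⁴/S.
α/ε = 2·5.67×10⁻⁸·(244)⁴/207 = 2·5.67×10⁻⁸·3.545×10⁹/207.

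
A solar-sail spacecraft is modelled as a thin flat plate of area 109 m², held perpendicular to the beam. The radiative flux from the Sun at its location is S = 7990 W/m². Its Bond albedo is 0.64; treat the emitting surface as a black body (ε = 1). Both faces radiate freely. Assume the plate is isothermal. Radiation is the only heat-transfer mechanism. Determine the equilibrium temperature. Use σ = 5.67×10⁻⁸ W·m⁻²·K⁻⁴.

T ≈ 399 K

At equilibrium, absorbed power = emitted power.
Absorbing cross-section = A = 109.0 m²; emitting surface = 2A = 218.0 m² (ratio 2).
(1−a)S·A_cross = εσ·A_surf·T⁴  ⇒  T⁴ = (1−a)S/(2σ).
T⁴ = 0.360·7990/(2·5.67×10⁻⁸) = 2.537×10¹⁰ K⁴.
T = (2.537×10¹⁰)^(1/4).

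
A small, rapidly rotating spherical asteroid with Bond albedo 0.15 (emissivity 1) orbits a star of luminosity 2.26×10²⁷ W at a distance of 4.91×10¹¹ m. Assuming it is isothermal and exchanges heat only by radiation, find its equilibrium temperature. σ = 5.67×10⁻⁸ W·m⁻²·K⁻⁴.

First find the stellar flux at distance d: S = L/(4πd²) = 2.26×10²⁷/(4π·(4.91×10¹¹)²) = 746.0 W/m².
For an isothermal sphere, absorbed (1−a)S·πr² = emitted σ·4πr²·T⁴, so T⁴ = (1−a)S/(4σ).
T⁴ = 0.850·746.0/(4·5.67×10⁻⁸) = 2.796×10⁹ K⁴.

T ≈ 230 K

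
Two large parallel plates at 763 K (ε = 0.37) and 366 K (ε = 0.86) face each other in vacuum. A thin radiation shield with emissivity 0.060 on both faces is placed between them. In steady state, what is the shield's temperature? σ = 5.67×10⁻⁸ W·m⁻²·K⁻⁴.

T_s ≈ 643 K

In steady state the net flux on the hot side equals that on the cold side.
σ(T₁⁴−T_s⁴)/D₁ = σ(T_s⁴−T₂⁴)/D₂, with D₁ = 1/ε₁+1/ε_s−1 = 18.37, D₂ = 1/ε_s+1/ε₂−1 = 16.83.
Solve for T_s⁴: T_s⁴ = (D₂·T₁⁴ + D₁·T₂⁴)/(D₁+D₂) = 1.714×10¹¹ K⁴.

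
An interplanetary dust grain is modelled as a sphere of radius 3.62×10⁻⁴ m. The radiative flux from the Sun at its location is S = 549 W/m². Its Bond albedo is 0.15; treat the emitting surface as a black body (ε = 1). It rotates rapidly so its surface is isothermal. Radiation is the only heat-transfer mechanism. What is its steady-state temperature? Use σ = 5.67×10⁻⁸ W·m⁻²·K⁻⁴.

At equilibrium, absorbed power = emitted power.
Absorbing cross-section = πr² = 4.117×10⁻⁷ m²; emitting surface = 4πr² = 1.647×10⁻⁶ m² (ratio 4).
(1−a)S·A_cross = εσ·A_surf·T⁴  ⇒  T⁴ = (1−a)S/(4σ).
T⁴ = 0.850·549/(4·5.67×10⁻⁸) = 2.058×10⁹ K⁴.
T = (2.058×10⁹)^(1/4).

T ≈ 213 K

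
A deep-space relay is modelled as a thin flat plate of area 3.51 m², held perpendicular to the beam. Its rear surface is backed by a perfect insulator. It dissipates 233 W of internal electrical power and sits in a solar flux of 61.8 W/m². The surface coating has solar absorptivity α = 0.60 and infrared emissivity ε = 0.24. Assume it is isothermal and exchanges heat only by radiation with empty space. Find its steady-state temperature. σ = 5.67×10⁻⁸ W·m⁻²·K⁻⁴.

At steady state, absorbed solar power + internal power = radiated power.
Absorbed: α·S·A_cross = 0.60·61.8·3.510 = 130.2 W (cross-section A).
Total input = 130.2 + 233 = 363.2 W.
Radiated: εσ·A_surf·T⁴ with A_surf = A = 3.510 m².
T⁴ = 363.2/(0.24·5.67×10⁻⁸·3.510) = 7.603×10⁹ K⁴.

T ≈ 295 K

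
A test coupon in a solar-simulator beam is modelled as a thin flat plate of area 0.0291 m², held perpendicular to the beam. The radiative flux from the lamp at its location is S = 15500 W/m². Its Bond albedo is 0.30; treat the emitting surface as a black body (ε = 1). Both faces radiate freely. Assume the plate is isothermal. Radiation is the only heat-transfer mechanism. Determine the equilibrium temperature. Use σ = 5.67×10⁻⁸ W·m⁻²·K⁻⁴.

T ≈ 556 K

At equilibrium, absorbed power = emitted power.
Absorbing cross-section = A = 0.02910 m²; emitting surface = 2A = 0.05820 m² (ratio 2).
(1−a)S·A_cross = εσ·A_surf·T⁴  ⇒  T⁴ = (1−a)S/(2σ).
T⁴ = 0.700·15500/(2·5.67×10⁻⁸) = 9.568×10¹⁰ K⁴.
T = (9.568×10¹⁰)^(1/4).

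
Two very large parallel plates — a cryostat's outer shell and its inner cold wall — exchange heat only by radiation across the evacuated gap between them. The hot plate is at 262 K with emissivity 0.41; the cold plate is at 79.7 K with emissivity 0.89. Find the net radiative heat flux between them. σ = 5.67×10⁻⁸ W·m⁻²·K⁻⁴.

For two infinite grey parallel plates, q = σ(T₁⁴ − T₂⁴)/(1/ε₁ + 1/ε₂ − 1).
T₁⁴ − T₂⁴ = 4.712×10⁹ − 4.035×10⁷ = 4.672×10⁹ K⁴.
1/ε₁ + 1/ε₂ − 1 = 2.439 + 1.124 − 1 = 2.563.
q = 5.67×10⁻⁸ × 4.672×10⁹ / 2.563.

q ≈ 103 W/m²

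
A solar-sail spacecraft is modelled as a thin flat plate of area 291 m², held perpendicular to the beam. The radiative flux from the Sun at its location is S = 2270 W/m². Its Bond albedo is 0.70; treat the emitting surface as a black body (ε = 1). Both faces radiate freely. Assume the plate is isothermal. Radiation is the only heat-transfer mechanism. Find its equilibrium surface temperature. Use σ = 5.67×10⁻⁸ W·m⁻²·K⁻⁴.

At equilibrium, absorbed power = emitted power.
Absorbing cross-section = A = 291.0 m²; emitting surface = 2A = 582.0 m² (ratio 2).
(1−a)S·A_cross = εσ·A_surf·T⁴  ⇒  T⁴ = (1−a)S/(2σ).
T⁴ = 0.300·2270/(2·5.67×10⁻⁸) = 6.005×10⁹ K⁴.
T = (6.005×10⁹)^(1/4).

T ≈ 278 K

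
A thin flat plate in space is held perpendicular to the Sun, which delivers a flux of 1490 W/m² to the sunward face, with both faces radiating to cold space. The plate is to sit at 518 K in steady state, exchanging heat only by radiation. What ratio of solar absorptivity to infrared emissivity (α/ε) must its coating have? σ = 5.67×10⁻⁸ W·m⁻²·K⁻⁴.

Balance: αS·A = εσ·2A·T⁴ ⇒ α/ε = 2σT⁴/S.
α/ε = 2·5.67×10⁻⁸·(518)⁴/1490 = 2·5.67×10⁻⁸·7.200×10¹⁰/1490.

α/ε ≈ 5.48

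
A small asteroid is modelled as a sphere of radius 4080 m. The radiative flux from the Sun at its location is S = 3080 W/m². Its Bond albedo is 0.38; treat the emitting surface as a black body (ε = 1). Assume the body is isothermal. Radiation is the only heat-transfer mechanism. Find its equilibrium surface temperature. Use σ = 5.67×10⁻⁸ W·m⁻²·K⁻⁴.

At equilibrium, absorbed power = emitted power.
Absorbing cross-section = πr² = 5.230×10⁷ m²; emitting surface = 4πr² = 2.092×10⁸ m² (ratio 4).
(1−a)S·A_cross = εσ·A_surf·T⁴  ⇒  T⁴ = (1−a)S/(4σ).
T⁴ = 0.620·3080/(4·5.67×10⁻⁸) = 8.420×10⁹ K⁴.
T = (8.420×10⁹)^(1/4).

T ≈ 303 K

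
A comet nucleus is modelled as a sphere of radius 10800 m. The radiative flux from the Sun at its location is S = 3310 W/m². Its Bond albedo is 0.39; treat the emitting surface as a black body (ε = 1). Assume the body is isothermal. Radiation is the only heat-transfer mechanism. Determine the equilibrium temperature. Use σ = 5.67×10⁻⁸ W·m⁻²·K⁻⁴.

At equilibrium, absorbed power = emitted power.
Absorbing cross-section = πr² = 3.664×10⁸ m²; emitting surface = 4πr² = 1.466×10⁹ m² (ratio 4).
(1−a)S·A_cross = εσ·A_surf·T⁴  ⇒  T⁴ = (1−a)S/(4σ).
T⁴ = 0.610·3310/(4·5.67×10⁻⁸) = 8.903×10⁹ K⁴.
T = (8.903×10⁹)^(1/4).

T ≈ 307 K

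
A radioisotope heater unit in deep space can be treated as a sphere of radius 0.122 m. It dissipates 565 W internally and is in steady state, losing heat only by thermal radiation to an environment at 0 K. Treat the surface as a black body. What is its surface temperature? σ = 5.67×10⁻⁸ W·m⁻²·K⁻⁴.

Steady state: internal power = radiated power, P = εσA T⁴.
Radiating area A = 4πr² = 0.1870 m².
T⁴ = P/(εσA) = 565/(1.0·5.67×10⁻⁸·0.1870) = 5.328×10¹⁰ K⁴.
T = (5.328×10¹⁰)^(1/4).

T ≈ 480 K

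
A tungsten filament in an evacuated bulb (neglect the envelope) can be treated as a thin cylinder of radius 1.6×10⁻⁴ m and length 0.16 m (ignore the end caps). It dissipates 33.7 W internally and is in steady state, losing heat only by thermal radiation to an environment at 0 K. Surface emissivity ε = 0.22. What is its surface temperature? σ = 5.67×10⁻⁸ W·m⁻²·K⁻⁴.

T ≈ 2020 K

Steady state: internal power = radiated power, P = εσA T⁴.
Radiating area A = 2πrL = 1.608×10⁻⁴ m².
T⁴ = P/(εσA) = 33.7/(0.22·5.67×10⁻⁸·1.608×10⁻⁴) = 1.680×10¹³ K⁴.
T = (1.680×10¹³)^(1/4).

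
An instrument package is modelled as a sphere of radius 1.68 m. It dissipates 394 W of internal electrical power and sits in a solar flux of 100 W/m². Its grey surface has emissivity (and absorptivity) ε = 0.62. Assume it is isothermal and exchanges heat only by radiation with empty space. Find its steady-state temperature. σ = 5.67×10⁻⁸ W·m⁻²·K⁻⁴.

T ≈ 166 K

At steady state, absorbed solar power + internal power = radiated power.
Absorbed: α·S·A_cross = 0.62·100·8.867 = 549.7 W (cross-section πr²).
Total input = 549.7 + 394 = 943.7 W.
Radiated: εσ·A_surf·T⁴ with A_surf = 4πr² = 35.47 m².
T⁴ = 943.7/(0.62·5.67×10⁻⁸·35.47) = 7.569×10⁸ K⁴.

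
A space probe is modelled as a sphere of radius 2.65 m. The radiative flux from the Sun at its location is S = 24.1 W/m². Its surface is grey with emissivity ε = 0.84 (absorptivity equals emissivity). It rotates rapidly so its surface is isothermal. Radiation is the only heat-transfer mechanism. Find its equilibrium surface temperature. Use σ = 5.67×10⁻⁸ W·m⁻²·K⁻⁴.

T ≈ 102 K

At equilibrium, absorbed power = emitted power.
Absorbing cross-section = πr² = 22.06 m²; emitting surface = 4πr² = 88.25 m² (ratio 4).
εS·A_cross = εσ·A_surf·T⁴  ⇒  T⁴ = S/(4σ)   (ε cancels).
T⁴ = 24.1/(4·5.67×10⁻⁸) = 1.063×10⁸ K⁴.
T = (1.063×10⁸)^(1/4).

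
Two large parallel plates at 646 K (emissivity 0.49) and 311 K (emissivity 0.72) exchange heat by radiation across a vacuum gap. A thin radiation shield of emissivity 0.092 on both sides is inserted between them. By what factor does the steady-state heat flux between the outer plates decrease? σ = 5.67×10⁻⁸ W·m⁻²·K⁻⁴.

Without shield: q₀ = σΔ(T⁴)/(1/ε₁+1/ε₂−1) with denominator 2.430.
With shield the two gaps are in series; the resistances add: (1/ε₁+1/ε_s−1)+(1/ε_s+1/ε₂−1) = 11.91+11.26 = 23.17.
Heat-flux ratio q₀/q = 23.17/2.430.

factor ≈ 9.54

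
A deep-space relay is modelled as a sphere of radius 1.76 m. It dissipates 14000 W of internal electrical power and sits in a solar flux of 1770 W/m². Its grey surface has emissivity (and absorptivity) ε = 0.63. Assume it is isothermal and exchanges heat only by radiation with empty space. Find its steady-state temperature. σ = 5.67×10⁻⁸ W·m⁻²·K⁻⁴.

At steady state, absorbed solar power + internal power = radiated power.
Absorbed: α·S·A_cross = 0.63·1770·9.731 = 10850 W (cross-section πr²).
Total input = 10850 + 14000 = 24850 W.
Radiated: εσ·A_surf·T⁴ with A_surf = 4πr² = 38.93 m².
T⁴ = 24850/(0.63·5.67×10⁻⁸·38.93) = 1.787×10¹⁰ K⁴.

T ≈ 366 K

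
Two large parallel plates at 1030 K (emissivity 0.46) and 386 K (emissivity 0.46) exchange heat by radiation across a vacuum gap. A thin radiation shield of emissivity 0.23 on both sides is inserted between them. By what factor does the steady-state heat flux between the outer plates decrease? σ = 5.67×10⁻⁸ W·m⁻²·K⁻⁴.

Without shield: q₀ = σΔ(T⁴)/(1/ε₁+1/ε₂−1) with denominator 3.348.
With shield the two gaps are in series; the resistances add: (1/ε₁+1/ε_s−1)+(1/ε_s+1/ε₂−1) = 5.522+5.522 = 11.04.
Heat-flux ratio q₀/q = 11.04/3.348.

factor ≈ 3.30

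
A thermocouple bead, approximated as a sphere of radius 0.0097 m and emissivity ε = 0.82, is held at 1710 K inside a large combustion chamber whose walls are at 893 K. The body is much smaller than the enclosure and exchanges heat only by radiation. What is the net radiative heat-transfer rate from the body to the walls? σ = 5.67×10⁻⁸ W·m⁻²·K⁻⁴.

P_net ≈ 435 W

For a small grey body in a large enclosure: P_net = εσA(T_body⁴ − T_wall⁴).
A = 4πr² = 0.001182 m²; T_body⁴ − T_wall⁴ = 8.550×10¹² − 6.359×10¹¹ = 7.914×10¹² K⁴.
|P_net| = 0.82·5.67×10⁻⁸·0.001182·7.914×10¹².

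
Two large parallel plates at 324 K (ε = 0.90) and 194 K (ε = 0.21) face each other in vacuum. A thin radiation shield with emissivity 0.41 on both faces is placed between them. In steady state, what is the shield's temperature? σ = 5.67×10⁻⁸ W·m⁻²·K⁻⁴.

T_s ≈ 301 K

In steady state the net flux on the hot side equals that on the cold side.
σ(T₁⁴−T_s⁴)/D₁ = σ(T_s⁴−T₂⁴)/D₂, with D₁ = 1/ε₁+1/ε_s−1 = 2.550, D₂ = 1/ε_s+1/ε₂−1 = 6.201.
Solve for T_s⁴: T_s⁴ = (D₂·T₁⁴ + D₁·T₂⁴)/(D₁+D₂) = 8.221×10⁹ K⁴.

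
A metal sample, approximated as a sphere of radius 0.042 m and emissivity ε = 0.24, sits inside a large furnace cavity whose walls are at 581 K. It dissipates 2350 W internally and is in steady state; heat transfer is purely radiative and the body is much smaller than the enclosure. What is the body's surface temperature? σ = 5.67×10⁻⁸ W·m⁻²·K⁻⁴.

T ≈ 1680 K

For a small grey body in a large enclosure, net radiated power = εσA(T⁴ − T_w⁴).
Steady state: P = εσA(T⁴ − T_w⁴) with A = 4πr² = 0.02217 m².
T⁴ = P/(εσA) + T_w⁴ = 2350/(0.24·5.67×10⁻⁸·0.02217) + (581)⁴
    = 7.790×10¹² + 1.139×10¹¹ = 7.904×10¹² K⁴.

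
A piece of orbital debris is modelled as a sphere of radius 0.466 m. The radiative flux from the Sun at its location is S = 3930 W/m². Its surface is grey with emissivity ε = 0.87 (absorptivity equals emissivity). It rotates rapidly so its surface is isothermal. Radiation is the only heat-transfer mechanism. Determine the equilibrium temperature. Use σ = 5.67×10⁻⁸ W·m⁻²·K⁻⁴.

T ≈ 363 K

At equilibrium, absorbed power = emitted power.
Absorbing cross-section = πr² = 0.6822 m²; emitting surface = 4πr² = 2.729 m² (ratio 4).
εS·A_cross = εσ·A_surf·T⁴  ⇒  T⁴ = S/(4σ)   (ε cancels).
T⁴ = 3930/(4·5.67×10⁻⁸) = 1.733×10¹⁰ K⁴.
T = (1.733×10¹⁰)^(1/4).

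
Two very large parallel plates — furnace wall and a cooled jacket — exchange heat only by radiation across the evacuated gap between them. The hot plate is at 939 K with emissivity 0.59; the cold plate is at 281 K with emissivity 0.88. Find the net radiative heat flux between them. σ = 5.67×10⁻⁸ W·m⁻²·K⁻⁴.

q ≈ 23900 W/m²

For two infinite grey parallel plates, q = σ(T₁⁴ − T₂⁴)/(1/ε₁ + 1/ε₂ − 1).
T₁⁴ − T₂⁴ = 7.774×10¹¹ − 6.235×10⁹ = 7.712×10¹¹ K⁴.
1/ε₁ + 1/ε₂ − 1 = 1.695 + 1.136 − 1 = 1.831.
q = 5.67×10⁻⁸ × 7.712×10¹¹ / 1.831.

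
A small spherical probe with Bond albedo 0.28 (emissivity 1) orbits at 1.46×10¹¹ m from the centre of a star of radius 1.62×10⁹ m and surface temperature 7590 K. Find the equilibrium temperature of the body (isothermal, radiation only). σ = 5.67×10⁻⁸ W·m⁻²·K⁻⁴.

T ≈ 521 K

The star's surface emits σT_*⁴; at distance d the flux is S = σT_*⁴(R_*/d)².
S = 5.67×10⁻⁸·(7590)⁴·(1.62×10⁹/1.46×10¹¹)² = 23170 W/m².
For an isothermal sphere T⁴ = (1−a)S/(4σ) = 7.355×10¹⁰ K⁴.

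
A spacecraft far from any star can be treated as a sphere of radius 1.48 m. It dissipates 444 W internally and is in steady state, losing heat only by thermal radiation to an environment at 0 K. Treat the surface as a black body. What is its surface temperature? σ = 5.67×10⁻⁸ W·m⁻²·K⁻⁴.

Steady state: internal power = radiated power, P = εσA T⁴.
Radiating area A = 4πr² = 27.53 m².
T⁴ = P/(εσA) = 444/(1.0·5.67×10⁻⁸·27.53) = 2.845×10⁸ K⁴.
T = (2.845×10⁸)^(1/4).

T ≈ 130 K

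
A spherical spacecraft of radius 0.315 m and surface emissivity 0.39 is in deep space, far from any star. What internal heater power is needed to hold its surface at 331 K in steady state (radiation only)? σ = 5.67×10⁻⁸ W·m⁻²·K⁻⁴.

P = εσ·4πr²·T⁴.
4πr² = 1.247 m²; T⁴ = 1.200×10¹⁰ K⁴.
P = 0.39·5.67×10⁻⁸·1.247·1.200×10¹⁰.

P ≈ 331 W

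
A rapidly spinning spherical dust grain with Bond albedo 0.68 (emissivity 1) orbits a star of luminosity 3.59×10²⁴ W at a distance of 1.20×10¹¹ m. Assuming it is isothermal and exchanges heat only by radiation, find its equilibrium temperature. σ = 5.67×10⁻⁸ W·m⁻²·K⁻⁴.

First find the stellar flux at distance d: S = L/(4πd²) = 3.59×10²⁴/(4π·(1.20×10¹¹)²) = 19.84 W/m².
For an isothermal sphere, absorbed (1−a)S·πr² = emitted σ·4πr²·T⁴, so T⁴ = (1−a)S/(4σ).
T⁴ = 0.320·19.84/(4·5.67×10⁻⁸) = 2.799×10⁷ K⁴.

T ≈ 72.7 K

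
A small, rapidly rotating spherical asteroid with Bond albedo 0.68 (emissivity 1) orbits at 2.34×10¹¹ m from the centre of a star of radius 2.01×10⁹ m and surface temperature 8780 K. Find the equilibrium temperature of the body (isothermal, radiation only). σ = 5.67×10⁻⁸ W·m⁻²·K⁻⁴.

T ≈ 433 K

The star's surface emits σT_*⁴; at distance d the flux is S = σT_*⁴(R_*/d)².
S = 5.67×10⁻⁸·(8780)⁴·(2.01×10⁹/2.34×10¹¹)² = 24860 W/m².
For an isothermal sphere T⁴ = (1−a)S/(4σ) = 3.508×10¹⁰ K⁴.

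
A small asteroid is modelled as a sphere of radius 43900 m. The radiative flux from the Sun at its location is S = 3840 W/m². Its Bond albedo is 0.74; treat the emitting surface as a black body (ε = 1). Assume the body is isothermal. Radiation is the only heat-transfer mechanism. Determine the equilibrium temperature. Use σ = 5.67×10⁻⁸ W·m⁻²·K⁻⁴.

At equilibrium, absorbed power = emitted power.
Absorbing cross-section = πr² = 6.055×10⁹ m²; emitting surface = 4πr² = 2.422×10¹⁰ m² (ratio 4).
(1−a)S·A_cross = εσ·A_surf·T⁴  ⇒  T⁴ = (1−a)S/(4σ).
T⁴ = 0.260·3840/(4·5.67×10⁻⁸) = 4.402×10⁹ K⁴.
T = (4.402×10⁹)^(1/4).

T ≈ 258 K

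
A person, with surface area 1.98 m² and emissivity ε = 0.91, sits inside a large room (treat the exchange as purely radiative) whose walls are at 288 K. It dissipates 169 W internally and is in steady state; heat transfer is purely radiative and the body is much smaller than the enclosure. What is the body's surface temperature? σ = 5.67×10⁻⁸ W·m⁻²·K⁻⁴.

For a small grey body in a large enclosure, net radiated power = εσA(T⁴ − T_w⁴).
Steady state: P = εσA(T⁴ − T_w⁴) with A = 1.98 m².
T⁴ = P/(εσA) + T_w⁴ = 169/(0.91·5.67×10⁻⁸·1.980) + (288)⁴
    = 1.654×10⁹ + 6.880×10⁹ = 8.534×10⁹ K⁴.

T ≈ 304 K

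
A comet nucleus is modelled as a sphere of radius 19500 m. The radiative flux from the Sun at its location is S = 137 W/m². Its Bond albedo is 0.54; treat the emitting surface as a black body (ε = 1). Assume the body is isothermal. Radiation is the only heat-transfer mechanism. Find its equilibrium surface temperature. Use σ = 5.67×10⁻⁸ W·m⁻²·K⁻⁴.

T ≈ 129 K

At equilibrium, absorbed power = emitted power.
Absorbing cross-section = πr² = 1.195×10⁹ m²; emitting surface = 4πr² = 4.778×10⁹ m² (ratio 4).
(1−a)S·A_cross = εσ·A_surf·T⁴  ⇒  T⁴ = (1−a)S/(4σ).
T⁴ = 0.460·137/(4·5.67×10⁻⁸) = 2.779×10⁸ K⁴.
T = (2.779×10⁸)^(1/4).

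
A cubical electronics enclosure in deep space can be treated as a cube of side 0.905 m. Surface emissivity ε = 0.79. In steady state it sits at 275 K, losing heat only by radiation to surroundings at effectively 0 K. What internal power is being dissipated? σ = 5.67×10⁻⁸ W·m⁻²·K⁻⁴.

Steady state: P = εσA T⁴.
A = 6L² = 4.914 m²; T⁴ = (275)⁴ = 5.719×10⁹ K⁴.
P = 0.79 × 5.67×10⁻⁸ × 4.914 × 5.719×10⁹.

P ≈ 1260 W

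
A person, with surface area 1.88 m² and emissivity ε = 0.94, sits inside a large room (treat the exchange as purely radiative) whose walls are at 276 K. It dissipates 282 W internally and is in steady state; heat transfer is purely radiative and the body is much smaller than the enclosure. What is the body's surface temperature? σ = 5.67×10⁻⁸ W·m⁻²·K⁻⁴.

T ≈ 305 K

For a small grey body in a large enclosure, net radiated power = εσA(T⁴ − T_w⁴).
Steady state: P = εσA(T⁴ − T_w⁴) with A = 1.88 m².
T⁴ = P/(εσA) + T_w⁴ = 282/(0.94·5.67×10⁻⁸·1.880) + (276)⁴
    = 2.814×10⁹ + 5.803×10⁹ = 8.617×10⁹ K⁴.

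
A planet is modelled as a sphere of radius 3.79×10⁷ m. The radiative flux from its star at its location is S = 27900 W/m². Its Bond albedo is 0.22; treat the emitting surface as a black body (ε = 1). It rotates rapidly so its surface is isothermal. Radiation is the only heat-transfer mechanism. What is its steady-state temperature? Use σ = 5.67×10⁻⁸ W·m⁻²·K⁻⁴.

T ≈ 557 K

At equilibrium, absorbed power = emitted power.
Absorbing cross-section = πr² = 4.513×10¹⁵ m²; emitting surface = 4πr² = 1.805×10¹⁶ m² (ratio 4).
(1−a)S·A_cross = εσ·A_surf·T⁴  ⇒  T⁴ = (1−a)S/(4σ).
T⁴ = 0.780·27900/(4·5.67×10⁻⁸) = 9.595×10¹⁰ K⁴.
T = (9.595×10¹⁰)^(1/4).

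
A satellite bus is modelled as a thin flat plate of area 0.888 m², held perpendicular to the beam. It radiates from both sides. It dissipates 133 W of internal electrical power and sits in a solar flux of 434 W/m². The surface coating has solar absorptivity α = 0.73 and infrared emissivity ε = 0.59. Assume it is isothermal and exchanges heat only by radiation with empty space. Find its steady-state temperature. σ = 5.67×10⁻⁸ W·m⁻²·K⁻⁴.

At steady state, absorbed solar power + internal power = radiated power.
Absorbed: α·S·A_cross = 0.73·434·0.8880 = 281.3 W (cross-section A).
Total input = 281.3 + 133 = 414.3 W.
Radiated: εσ·A_surf·T⁴ with A_surf = 2A = 1.776 m².
T⁴ = 414.3/(0.59·5.67×10⁻⁸·1.776) = 6.974×10⁹ K⁴.

T ≈ 289 K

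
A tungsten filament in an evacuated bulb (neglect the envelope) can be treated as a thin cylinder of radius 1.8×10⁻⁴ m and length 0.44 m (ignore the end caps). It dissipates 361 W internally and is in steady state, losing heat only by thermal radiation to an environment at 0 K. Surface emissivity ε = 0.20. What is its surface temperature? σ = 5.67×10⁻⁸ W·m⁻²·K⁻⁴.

Steady state: internal power = radiated power, P = εσA T⁴.
Radiating area A = 2πrL = 4.976×10⁻⁴ m².
T⁴ = P/(εσA) = 361/(0.20·5.67×10⁻⁸·4.976×10⁻⁴) = 6.397×10¹³ K⁴.
T = (6.397×10¹³)^(1/4).

T ≈ 2830 K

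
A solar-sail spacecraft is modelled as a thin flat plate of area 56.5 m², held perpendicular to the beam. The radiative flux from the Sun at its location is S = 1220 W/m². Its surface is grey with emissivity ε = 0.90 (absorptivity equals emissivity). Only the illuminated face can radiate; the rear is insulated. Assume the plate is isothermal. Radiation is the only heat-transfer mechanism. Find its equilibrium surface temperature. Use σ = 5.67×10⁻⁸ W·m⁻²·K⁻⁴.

At equilibrium, absorbed power = emitted power.
Absorbing cross-section = A = 56.50 m²; emitting surface = A = 56.50 m² (ratio 1).
εS·A_cross = εσ·A_surf·T⁴  ⇒  T⁴ = S/(1σ)   (ε cancels).
T⁴ = 1220/(1·5.67×10⁻⁸) = 2.152×10¹⁰ K⁴.
T = (2.152×10¹⁰)^(1/4).

T ≈ 383 K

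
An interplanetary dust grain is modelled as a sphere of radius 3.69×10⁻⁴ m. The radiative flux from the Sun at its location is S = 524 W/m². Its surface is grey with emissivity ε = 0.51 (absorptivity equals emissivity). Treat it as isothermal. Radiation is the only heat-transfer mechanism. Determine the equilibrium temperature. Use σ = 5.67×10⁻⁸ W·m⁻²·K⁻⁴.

At equilibrium, absorbed power = emitted power.
Absorbing cross-section = πr² = 4.278×10⁻⁷ m²; emitting surface = 4πr² = 1.711×10⁻⁶ m² (ratio 4).
εS·A_cross = εσ·A_surf·T⁴  ⇒  T⁴ = S/(4σ)   (ε cancels).
T⁴ = 524/(4·5.67×10⁻⁸) = 2.310×10⁹ K⁴.
T = (2.310×10⁹)^(1/4).

T ≈ 219 K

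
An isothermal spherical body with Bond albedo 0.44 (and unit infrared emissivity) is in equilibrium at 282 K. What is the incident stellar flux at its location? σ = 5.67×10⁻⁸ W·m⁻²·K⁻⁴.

(1−a)S·πr² = σ·4πr²·T⁴ ⇒ S = 4σT⁴/(1−a).
S = 4·5.67×10⁻⁸·6.324×10⁹/0.560.

S ≈ 2560 W/m²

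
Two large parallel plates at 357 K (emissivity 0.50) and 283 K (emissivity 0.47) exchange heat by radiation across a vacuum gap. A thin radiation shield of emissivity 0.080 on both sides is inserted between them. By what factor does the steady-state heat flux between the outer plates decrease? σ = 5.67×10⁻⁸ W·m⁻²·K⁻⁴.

Without shield: q₀ = σΔ(T⁴)/(1/ε₁+1/ε₂−1) with denominator 3.128.
With shield the two gaps are in series; the resistances add: (1/ε₁+1/ε_s−1)+(1/ε_s+1/ε₂−1) = 13.50+13.63 = 27.13.
Heat-flux ratio q₀/q = 27.13/3.128.

factor ≈ 8.67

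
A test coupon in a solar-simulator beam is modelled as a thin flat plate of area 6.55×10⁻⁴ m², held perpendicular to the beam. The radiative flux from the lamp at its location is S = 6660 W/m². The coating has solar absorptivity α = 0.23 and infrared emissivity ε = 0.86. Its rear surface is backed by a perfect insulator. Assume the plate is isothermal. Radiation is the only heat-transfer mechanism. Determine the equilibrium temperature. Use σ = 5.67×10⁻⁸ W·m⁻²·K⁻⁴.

At equilibrium, absorbed power = emitted power.
Absorbing cross-section = A = 6.550×10⁻⁴ m²; emitting surface = A = 6.550×10⁻⁴ m² (ratio 1).
αS·A_cross = εσ·A_surf·T⁴  ⇒  T⁴ = αS/(ε·1σ).
T⁴ = 0.230·6660/(0.86·1·5.67×10⁻⁸) = 3.141×10¹⁰ K⁴.
T = (3.141×10¹⁰)^(1/4).

T ≈ 421 K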